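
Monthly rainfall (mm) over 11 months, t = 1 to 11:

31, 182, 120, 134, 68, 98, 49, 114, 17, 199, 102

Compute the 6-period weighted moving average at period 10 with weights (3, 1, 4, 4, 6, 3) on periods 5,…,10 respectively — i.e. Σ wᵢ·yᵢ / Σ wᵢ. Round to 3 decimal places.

78.714

Weighted sum: 3·68 + 1·98 + 4·49 + 4·114 + 6·17 + 3·199 = 204 + 98 + 196 + 456 + 102 + 597 = 1653
Weight total: 3 + 1 + 4 + 4 + 6 + 3 = 21
WMA = 1653 / 21 = 78.714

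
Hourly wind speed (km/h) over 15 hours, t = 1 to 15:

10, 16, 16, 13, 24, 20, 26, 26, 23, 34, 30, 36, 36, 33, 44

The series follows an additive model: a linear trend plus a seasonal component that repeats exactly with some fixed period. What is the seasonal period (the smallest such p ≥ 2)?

First differences y_{t+1} − y_t: 6, 0, -3, 11, -4, 6, 0, -3, 11, -4, 6, 0, …
The difference pattern repeats every 5 terms and not for any smaller step, so p = 5.

5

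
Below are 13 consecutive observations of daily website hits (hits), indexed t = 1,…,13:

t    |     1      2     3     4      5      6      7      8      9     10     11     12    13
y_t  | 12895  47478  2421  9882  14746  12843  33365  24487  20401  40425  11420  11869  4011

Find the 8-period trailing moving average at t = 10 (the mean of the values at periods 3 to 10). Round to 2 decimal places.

19821.25

Sum of periods 3–10: 2421 + 9882 + 14746 + 12843 + 33365 + 24487 + 20401 + 40425 = 158570
Divide by 8: 158570 / 8 = 19821.25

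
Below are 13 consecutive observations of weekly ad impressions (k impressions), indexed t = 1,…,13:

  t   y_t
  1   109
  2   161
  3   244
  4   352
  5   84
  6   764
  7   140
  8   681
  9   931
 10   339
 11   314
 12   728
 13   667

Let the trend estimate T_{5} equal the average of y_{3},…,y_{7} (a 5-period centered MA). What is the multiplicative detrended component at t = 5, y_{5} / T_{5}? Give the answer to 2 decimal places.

Trend T_5 = (244 + 352 + 84 + 764 + 140) / 5 = 1584/5 = 316.8000
Ratio to trend: 84 / 316.8000 = 0.27

0.27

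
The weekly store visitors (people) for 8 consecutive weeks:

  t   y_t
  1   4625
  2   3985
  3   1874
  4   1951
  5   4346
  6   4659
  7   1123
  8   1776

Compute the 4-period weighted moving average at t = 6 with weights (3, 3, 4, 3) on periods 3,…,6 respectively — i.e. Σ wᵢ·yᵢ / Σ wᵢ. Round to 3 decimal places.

Weighted sum: 3·1874 + 3·1951 + 4·4346 + 3·4659 = 5622 + 5853 + 17384 + 13977 = 42836
Weight total: 3 + 3 + 4 + 3 = 13
WMA = 42836 / 13 = 3295.077

3295.077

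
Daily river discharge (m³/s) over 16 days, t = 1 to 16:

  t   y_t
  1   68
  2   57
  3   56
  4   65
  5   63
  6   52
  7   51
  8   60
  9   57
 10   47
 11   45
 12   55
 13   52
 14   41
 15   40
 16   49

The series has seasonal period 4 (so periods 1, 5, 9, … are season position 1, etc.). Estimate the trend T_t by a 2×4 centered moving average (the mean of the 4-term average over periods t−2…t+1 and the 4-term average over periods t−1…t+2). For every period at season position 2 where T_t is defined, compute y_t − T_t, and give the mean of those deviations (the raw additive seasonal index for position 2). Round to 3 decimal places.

Season position 2 occurs at t = 6, 10, 14 (where T_t is defined).
t=6: T_6 = 57.12500; y_6 − T_6 = 52 − 57.12500 = -5.12500
t=10: T_10 = 51.62500; y_10 − T_10 = 47 − 51.62500 = -4.62500
t=14: T_14 = 46.25000; y_14 − T_14 = 41 − 46.25000 = -5.25000
Mean deviation: (-5.12500 + -4.62500 + -5.25000) / 3 = -5.000

-5.000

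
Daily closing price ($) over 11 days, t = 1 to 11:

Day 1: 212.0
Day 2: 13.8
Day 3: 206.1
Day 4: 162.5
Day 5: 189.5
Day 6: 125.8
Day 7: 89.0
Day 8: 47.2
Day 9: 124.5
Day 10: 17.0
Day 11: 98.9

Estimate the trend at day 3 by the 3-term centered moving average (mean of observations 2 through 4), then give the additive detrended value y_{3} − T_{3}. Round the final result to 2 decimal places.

Trend T_3 = (13.8 + 206.1 + 162.5) / 3 = 382.4/3 = 127.4667
Detrended value: 206.1 − 127.4667 = 78.63

78.63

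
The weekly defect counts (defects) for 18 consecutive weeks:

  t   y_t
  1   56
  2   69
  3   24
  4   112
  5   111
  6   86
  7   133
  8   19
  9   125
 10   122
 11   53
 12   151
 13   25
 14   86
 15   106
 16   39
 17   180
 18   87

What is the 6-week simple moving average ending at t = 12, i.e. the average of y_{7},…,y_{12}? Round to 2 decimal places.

100.50

Sum of periods 7–12: 133 + 19 + 125 + 122 + 53 + 151 = 603
Divide by 6: 603 / 6 = 100.50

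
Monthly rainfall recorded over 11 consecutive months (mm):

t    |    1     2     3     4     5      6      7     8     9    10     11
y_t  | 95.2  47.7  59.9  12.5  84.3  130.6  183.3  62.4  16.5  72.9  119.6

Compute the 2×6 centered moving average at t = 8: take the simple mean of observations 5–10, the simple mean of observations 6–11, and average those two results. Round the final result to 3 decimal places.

94.608

Sum over 5–10: 84.3 + 130.6 + 183.3 + 62.4 + 16.5 + 72.9 = 550.0
Sum over 6–11: 130.6 + 183.3 + 62.4 + 16.5 + 72.9 + 119.6 = 585.3
CMA at t=8 = (550.0 + 585.3) / (2·6) = 1135.3 / 12 = 94.608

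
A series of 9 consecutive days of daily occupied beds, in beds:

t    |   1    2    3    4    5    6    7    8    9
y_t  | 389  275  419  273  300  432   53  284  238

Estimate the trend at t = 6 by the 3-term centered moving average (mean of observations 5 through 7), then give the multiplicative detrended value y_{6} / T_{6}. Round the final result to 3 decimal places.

1.651

Trend T_6 = (300 + 432 + 53) / 3 = 785/3 = 261.66667
Ratio to trend: 432 / 261.66667 = 1.651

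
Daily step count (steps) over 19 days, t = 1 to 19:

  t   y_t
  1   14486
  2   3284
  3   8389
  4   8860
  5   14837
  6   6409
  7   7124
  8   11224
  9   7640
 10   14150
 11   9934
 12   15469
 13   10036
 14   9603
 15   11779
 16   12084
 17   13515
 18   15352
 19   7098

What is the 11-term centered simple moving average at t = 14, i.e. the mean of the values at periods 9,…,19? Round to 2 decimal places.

Sum of periods 9–19: 7640 + 14150 + 9934 + 15469 + 10036 + 9603 + 11779 + 12084 + 13515 + 15352 + 7098 = 126660
Divide by 11: 126660 / 11 = 11514.55

11514.55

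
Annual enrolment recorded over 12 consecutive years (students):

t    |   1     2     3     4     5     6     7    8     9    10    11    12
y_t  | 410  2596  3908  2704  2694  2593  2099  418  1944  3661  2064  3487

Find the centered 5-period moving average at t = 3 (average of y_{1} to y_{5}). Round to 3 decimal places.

2462.400

Sum of periods 1–5: 410 + 2596 + 3908 + 2704 + 2694 = 12312
Divide by 5: 12312 / 5 = 2462.400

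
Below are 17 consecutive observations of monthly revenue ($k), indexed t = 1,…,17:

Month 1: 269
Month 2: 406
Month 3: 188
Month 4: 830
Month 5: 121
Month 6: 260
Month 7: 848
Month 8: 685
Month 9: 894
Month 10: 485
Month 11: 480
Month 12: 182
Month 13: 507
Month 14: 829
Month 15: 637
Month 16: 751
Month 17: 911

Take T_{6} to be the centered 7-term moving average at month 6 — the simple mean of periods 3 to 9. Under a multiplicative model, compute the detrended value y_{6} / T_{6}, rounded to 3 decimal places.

Trend T_6 = (188 + 830 + 121 + 260 + 848 + 685 + 894) / 7 = 3826/7 = 546.57143
Ratio to trend: 260 / 546.57143 = 0.476

0.476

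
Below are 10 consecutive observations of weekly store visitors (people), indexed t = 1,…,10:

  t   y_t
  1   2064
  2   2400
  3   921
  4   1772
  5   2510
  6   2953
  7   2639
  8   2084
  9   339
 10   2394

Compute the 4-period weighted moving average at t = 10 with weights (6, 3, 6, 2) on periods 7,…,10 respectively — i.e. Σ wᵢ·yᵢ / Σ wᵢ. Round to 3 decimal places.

Weighted sum: 6·2639 + 3·2084 + 6·339 + 2·2394 = 15834 + 6252 + 2034 + 4788 = 28908
Weight total: 6 + 3 + 6 + 2 = 17
WMA = 28908 / 17 = 1700.471

1700.471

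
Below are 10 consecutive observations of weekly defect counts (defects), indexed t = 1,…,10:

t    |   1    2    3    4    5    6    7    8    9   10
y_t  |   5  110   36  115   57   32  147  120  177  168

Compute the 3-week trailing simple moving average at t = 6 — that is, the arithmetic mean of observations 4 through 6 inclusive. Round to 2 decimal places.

68.00

Sum of periods 4–6: 115 + 57 + 32 = 204
Divide by 3: 204 / 3 = 68.00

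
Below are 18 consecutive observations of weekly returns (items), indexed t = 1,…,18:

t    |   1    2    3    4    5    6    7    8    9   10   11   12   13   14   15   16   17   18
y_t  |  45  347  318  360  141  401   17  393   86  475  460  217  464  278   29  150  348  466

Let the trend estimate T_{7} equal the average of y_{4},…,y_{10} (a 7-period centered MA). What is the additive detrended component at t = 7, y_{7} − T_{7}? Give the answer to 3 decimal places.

-250.571

Trend T_7 = (360 + 141 + 401 + 17 + 393 + 86 + 475) / 7 = 1873/7 = 267.57143
Detrended value: 17 − 267.57143 = -250.571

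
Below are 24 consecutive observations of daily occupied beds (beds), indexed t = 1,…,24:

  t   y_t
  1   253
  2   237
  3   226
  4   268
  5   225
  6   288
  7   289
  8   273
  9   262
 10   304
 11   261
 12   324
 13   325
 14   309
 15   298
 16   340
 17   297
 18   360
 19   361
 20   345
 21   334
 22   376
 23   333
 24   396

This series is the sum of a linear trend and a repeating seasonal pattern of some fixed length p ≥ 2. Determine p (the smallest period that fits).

First differences y_{t+1} − y_t: -16, -11, 42, -43, 63, 1, -16, -11, 42, -43, 63, 1, -16, -11, …
The difference pattern repeats every 6 terms and not for any smaller step, so p = 6.

6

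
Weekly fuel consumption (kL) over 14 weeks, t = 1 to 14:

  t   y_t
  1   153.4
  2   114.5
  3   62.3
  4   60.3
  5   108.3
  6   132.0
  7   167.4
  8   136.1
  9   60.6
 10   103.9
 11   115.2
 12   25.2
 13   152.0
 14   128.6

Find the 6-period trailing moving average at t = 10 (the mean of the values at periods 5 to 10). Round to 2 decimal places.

118.05

Sum of periods 5–10: 108.3 + 132.0 + 167.4 + 136.1 + 60.6 + 103.9 = 708.3
Divide by 6: 708.3 / 6 = 118.05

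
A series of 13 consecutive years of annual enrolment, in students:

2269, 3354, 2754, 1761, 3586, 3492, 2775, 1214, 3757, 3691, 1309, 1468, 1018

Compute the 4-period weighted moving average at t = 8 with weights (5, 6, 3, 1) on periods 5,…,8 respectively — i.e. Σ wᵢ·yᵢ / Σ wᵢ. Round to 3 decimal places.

Weighted sum: 5·3586 + 6·3492 + 3·2775 + 1·1214 = 17930 + 20952 + 8325 + 1214 = 48421
Weight total: 5 + 6 + 3 + 1 = 15
WMA = 48421 / 15 = 3228.067

3228.067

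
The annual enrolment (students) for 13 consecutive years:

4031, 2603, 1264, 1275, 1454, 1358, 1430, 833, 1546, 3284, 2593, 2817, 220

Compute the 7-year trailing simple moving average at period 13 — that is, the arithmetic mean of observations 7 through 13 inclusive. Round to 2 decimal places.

Sum of periods 7–13: 1430 + 833 + 1546 + 3284 + 2593 + 2817 + 220 = 12723
Divide by 7: 12723 / 7 = 1817.57

1817.57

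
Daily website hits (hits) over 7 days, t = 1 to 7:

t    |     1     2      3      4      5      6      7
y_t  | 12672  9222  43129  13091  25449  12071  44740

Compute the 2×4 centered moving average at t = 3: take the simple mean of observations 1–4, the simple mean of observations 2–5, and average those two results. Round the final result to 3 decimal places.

21125.625

Sum over 1–4: 12672 + 9222 + 43129 + 13091 = 78114
Sum over 2–5: 9222 + 43129 + 13091 + 25449 = 90891
CMA at t=3 = (78114 + 90891) / (2·4) = 169005 / 8 = 21125.625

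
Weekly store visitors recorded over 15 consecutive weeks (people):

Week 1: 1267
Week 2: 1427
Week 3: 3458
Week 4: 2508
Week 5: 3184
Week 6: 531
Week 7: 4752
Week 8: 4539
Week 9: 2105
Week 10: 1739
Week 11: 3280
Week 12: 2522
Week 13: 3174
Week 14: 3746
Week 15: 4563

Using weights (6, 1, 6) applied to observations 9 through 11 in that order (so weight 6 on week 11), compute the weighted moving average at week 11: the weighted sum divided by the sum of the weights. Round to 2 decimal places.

Weighted sum: 6·2105 + 1·1739 + 6·3280 = 12630 + 1739 + 19680 = 34049
Weight total: 6 + 1 + 6 = 13
WMA = 34049 / 13 = 2619.15

2619.15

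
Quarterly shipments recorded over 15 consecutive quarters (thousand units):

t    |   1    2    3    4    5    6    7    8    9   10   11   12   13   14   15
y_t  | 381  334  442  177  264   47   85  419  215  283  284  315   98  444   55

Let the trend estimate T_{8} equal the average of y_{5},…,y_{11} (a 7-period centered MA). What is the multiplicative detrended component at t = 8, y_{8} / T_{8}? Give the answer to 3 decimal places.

1.837

Trend T_8 = (264 + 47 + 85 + 419 + 215 + 283 + 284) / 7 = 1597/7 = 228.14286
Ratio to trend: 419 / 228.14286 = 1.837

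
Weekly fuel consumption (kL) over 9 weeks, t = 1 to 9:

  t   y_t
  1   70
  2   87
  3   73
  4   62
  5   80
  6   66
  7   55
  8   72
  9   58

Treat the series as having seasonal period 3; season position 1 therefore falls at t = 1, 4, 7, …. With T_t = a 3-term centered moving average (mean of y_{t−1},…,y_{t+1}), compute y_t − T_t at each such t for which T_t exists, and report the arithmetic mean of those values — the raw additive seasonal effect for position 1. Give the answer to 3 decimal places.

Season position 1 occurs at t = 4, 7 (where T_t is defined).
t=4: T_4 = 71.66667; y_4 − T_4 = 62 − 71.66667 = -9.66667
t=7: T_7 = 64.33333; y_7 − T_7 = 55 − 64.33333 = -9.33333
Mean deviation: (-9.66667 + -9.33333) / 2 = -9.500

-9.500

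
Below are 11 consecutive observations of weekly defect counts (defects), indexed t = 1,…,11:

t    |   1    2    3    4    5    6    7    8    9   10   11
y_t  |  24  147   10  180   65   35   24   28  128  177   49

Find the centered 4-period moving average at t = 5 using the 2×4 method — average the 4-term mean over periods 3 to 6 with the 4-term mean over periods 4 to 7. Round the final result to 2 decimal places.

Sum over 3–6: 10 + 180 + 65 + 35 = 290
Sum over 4–7: 180 + 65 + 35 + 24 = 304
CMA at t=5 = (290 + 304) / (2·4) = 594 / 8 = 74.25

74.25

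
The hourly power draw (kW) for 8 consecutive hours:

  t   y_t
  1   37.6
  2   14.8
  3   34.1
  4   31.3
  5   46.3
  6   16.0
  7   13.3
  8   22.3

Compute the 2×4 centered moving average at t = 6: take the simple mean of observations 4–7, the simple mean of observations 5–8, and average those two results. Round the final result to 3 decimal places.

Sum over 4–7: 31.3 + 46.3 + 16.0 + 13.3 = 106.9
Sum over 5–8: 46.3 + 16.0 + 13.3 + 22.3 = 97.9
CMA at t=6 = (106.9 + 97.9) / (2·4) = 204.8 / 8 = 25.600

25.600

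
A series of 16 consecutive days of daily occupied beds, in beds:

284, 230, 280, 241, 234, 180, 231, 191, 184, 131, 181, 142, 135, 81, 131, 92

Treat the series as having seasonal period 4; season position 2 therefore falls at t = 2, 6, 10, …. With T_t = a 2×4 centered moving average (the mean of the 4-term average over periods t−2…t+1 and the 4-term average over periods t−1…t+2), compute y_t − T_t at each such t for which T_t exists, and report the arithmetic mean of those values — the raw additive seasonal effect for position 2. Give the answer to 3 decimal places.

-34.958

Season position 2 occurs at t = 6, 10, 14 (where T_t is defined).
t=6: T_6 = 215.25000; y_6 − T_6 = 180 − 215.25000 = -35.25000
t=10: T_10 = 165.62500; y_10 − T_10 = 131 − 165.62500 = -34.62500
t=14: T_14 = 116.00000; y_14 − T_14 = 81 − 116.00000 = -35.00000
Mean deviation: (-35.25000 + -34.62500 + -35.00000) / 3 = -34.958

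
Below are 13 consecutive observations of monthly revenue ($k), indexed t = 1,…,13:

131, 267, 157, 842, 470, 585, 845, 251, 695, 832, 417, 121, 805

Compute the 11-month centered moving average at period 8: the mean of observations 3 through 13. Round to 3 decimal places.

547.273

Sum of periods 3–13: 157 + 842 + 470 + 585 + 845 + 251 + 695 + 832 + 417 + 121 + 805 = 6020
Divide by 11: 6020 / 11 = 547.273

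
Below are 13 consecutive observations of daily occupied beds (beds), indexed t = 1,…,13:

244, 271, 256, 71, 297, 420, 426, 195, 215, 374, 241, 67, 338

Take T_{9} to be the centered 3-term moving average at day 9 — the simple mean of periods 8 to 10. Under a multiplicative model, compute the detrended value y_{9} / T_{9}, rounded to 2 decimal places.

0.82

Trend T_9 = (195 + 215 + 374) / 3 = 784/3 = 261.3333
Ratio to trend: 215 / 261.3333 = 0.82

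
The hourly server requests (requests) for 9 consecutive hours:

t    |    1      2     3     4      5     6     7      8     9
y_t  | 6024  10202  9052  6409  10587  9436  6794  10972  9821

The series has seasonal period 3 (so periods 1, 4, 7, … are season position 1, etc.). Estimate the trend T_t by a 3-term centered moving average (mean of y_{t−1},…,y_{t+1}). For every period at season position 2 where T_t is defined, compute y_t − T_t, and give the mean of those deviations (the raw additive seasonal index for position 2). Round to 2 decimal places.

1776.22

Season position 2 occurs at t = 2, 5, 8 (where T_t is defined).
t=2: T_2 = 8426.0000; y_2 − T_2 = 10202 − 8426.0000 = 1776.0000
t=5: T_5 = 8810.6667; y_5 − T_5 = 10587 − 8810.6667 = 1776.3333
t=8: T_8 = 9195.6667; y_8 − T_8 = 10972 − 9195.6667 = 1776.3333
Mean deviation: (1776.0000 + 1776.3333 + 1776.3333) / 3 = 1776.22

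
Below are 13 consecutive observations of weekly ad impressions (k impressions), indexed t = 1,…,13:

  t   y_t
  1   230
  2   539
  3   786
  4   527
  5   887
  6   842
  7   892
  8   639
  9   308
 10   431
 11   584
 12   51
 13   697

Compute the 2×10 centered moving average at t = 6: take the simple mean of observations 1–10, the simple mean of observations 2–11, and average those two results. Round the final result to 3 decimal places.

Sum over 1–10: 230 + 539 + 786 + 527 + 887 + 842 + 892 + 639 + 308 + 431 = 6081
Sum over 2–11: 539 + 786 + 527 + 887 + 842 + 892 + 639 + 308 + 431 + 584 = 6435
CMA at t=6 = (6081 + 6435) / (2·10) = 12516 / 20 = 625.800

625.800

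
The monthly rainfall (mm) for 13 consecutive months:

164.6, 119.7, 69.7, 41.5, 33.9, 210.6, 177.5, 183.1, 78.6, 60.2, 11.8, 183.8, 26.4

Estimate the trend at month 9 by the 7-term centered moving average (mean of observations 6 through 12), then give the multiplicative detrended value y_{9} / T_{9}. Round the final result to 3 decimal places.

0.608

Trend T_9 = (210.6 + 177.5 + 183.1 + 78.6 + 60.2 + 11.8 + 183.8) / 7 = 905.6/7 = 129.37143
Ratio to trend: 78.6 / 129.37143 = 0.608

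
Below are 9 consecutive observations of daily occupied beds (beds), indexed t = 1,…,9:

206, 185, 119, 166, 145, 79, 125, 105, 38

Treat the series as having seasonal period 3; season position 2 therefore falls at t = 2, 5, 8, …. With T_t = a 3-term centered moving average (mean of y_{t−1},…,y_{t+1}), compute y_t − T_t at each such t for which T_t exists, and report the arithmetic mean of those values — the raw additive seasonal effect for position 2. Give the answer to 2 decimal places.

Season position 2 occurs at t = 2, 5, 8 (where T_t is defined).
t=2: T_2 = 170.0000; y_2 − T_2 = 185 − 170.0000 = 15.0000
t=5: T_5 = 130.0000; y_5 − T_5 = 145 − 130.0000 = 15.0000
t=8: T_8 = 89.3333; y_8 − T_8 = 105 − 89.3333 = 15.6667
Mean deviation: (15.0000 + 15.0000 + 15.6667) / 3 = 15.22

15.22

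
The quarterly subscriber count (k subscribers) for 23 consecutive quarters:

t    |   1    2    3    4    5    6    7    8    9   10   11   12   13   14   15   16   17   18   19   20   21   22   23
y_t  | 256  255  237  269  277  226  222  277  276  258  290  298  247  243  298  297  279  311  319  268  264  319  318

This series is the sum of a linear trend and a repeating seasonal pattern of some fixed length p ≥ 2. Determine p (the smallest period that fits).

First differences y_{t+1} − y_t: -1, -18, 32, 8, -51, -4, 55, -1, -18, 32, 8, -51, -4, 55, -1, -18, …
The difference pattern repeats every 7 terms and not for any smaller step, so p = 7.

7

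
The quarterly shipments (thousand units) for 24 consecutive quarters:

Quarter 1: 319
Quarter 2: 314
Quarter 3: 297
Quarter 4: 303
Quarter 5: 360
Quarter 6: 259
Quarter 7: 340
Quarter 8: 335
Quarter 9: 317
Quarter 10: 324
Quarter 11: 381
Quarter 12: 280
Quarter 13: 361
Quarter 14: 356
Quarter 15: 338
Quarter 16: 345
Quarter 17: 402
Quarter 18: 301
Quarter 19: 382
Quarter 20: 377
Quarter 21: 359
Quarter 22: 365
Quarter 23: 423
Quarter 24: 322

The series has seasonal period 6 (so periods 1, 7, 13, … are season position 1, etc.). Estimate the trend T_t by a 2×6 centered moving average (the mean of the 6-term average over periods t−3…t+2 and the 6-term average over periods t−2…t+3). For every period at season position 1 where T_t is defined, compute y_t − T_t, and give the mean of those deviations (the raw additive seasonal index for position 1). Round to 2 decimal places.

19.28

Season position 1 occurs at t = 7, 13, 19 (where T_t is defined).
t=7: T_7 = 320.7500; y_7 − T_7 = 340 − 320.7500 = 19.2500
t=13: T_13 = 341.7500; y_13 − T_13 = 361 − 341.7500 = 19.2500
t=19: T_19 = 362.6667; y_19 − T_19 = 382 − 362.6667 = 19.3333
Mean deviation: (19.2500 + 19.2500 + 19.3333) / 3 = 19.28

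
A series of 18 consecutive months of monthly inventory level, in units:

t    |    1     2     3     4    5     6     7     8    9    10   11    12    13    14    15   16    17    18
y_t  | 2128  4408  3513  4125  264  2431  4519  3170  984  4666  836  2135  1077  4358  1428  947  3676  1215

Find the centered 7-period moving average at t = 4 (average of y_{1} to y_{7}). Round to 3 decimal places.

3055.429

Sum of periods 1–7: 2128 + 4408 + 3513 + 4125 + 264 + 2431 + 4519 = 21388
Divide by 7: 21388 / 7 = 3055.429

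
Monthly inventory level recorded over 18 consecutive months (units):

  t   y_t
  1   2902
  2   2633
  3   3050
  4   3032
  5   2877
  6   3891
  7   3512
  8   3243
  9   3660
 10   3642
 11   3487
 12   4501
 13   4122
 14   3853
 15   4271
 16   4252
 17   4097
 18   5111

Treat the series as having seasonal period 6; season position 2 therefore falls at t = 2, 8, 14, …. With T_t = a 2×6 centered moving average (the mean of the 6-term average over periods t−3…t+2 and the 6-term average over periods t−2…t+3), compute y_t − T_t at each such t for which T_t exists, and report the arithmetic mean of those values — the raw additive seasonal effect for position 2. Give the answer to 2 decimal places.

Season position 2 occurs at t = 8, 14 (where T_t is defined).
t=8: T_8 = 3521.6667; y_8 − T_8 = 3243 − 3521.6667 = -278.6667
t=14: T_14 = 4131.8333; y_14 − T_14 = 3853 − 4131.8333 = -278.8333
Mean deviation: (-278.6667 + -278.8333) / 2 = -278.75

-278.75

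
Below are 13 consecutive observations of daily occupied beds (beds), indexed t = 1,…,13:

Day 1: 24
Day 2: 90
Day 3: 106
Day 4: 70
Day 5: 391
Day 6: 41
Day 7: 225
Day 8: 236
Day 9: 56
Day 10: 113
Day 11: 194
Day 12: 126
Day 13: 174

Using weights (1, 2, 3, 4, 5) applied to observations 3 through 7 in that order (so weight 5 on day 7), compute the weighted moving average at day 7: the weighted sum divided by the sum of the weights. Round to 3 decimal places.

180.533

Weighted sum: 1·106 + 2·70 + 3·391 + 4·41 + 5·225 = 106 + 140 + 1173 + 164 + 1125 = 2708
Weight total: 1 + 2 + 3 + 4 + 5 = 15
WMA = 2708 / 15 = 180.533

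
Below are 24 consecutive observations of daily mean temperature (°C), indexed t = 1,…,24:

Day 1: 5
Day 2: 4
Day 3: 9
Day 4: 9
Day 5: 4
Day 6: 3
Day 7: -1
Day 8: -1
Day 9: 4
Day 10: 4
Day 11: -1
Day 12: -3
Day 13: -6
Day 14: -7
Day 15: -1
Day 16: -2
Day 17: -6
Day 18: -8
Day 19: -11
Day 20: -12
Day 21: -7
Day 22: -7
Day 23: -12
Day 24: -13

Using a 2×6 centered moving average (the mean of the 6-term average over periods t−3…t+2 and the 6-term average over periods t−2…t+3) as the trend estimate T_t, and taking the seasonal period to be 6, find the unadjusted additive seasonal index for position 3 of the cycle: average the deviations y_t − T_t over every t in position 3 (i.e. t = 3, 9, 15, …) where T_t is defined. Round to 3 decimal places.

Season position 3 occurs at t = 9, 15, 21 (where T_t is defined).
t=9: T_9 = 0.83333; y_9 − T_9 = 4 − 0.83333 = 3.16667
t=15: T_15 = -4.58333; y_15 − T_15 = -1 − -4.58333 = 3.58333
t=21: T_21 = -9.91667; y_21 − T_21 = -7 − -9.91667 = 2.91667
Mean deviation: (3.16667 + 3.58333 + 2.91667) / 3 = 3.222

3.222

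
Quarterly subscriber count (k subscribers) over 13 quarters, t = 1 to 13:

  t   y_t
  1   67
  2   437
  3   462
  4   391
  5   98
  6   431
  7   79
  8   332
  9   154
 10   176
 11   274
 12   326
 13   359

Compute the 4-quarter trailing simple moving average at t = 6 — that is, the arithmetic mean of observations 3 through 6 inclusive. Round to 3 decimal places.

Sum of periods 3–6: 462 + 391 + 98 + 431 = 1382
Divide by 4: 1382 / 4 = 345.500

345.500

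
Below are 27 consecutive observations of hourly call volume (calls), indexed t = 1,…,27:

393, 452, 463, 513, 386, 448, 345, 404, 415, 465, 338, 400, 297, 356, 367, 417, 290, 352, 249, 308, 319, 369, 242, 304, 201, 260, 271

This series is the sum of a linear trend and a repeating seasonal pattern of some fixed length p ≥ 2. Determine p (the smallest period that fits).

6

First differences y_{t+1} − y_t: 59, 11, 50, -127, 62, -103, 59, 11, 50, -127, 62, -103, 59, 11, …
The difference pattern repeats every 6 terms and not for any smaller step, so p = 6.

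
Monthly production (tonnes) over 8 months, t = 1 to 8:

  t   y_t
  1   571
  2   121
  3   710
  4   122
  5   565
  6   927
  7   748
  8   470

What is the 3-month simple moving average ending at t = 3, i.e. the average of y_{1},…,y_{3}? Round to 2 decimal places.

467.33

Sum of periods 1–3: 571 + 121 + 710 = 1402
Divide by 3: 1402 / 3 = 467.33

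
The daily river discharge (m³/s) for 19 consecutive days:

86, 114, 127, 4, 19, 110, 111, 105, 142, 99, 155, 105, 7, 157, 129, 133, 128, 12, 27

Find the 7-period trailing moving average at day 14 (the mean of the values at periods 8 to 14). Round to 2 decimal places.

Sum of periods 8–14: 105 + 142 + 99 + 155 + 105 + 7 + 157 = 770
Divide by 7: 770 / 7 = 110.00

110.00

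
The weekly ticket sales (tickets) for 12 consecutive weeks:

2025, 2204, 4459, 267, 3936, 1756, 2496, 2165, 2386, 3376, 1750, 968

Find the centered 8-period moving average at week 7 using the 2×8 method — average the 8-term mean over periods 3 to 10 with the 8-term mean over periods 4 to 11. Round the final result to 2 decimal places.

2435.81

Sum over 3–10: 4459 + 267 + 3936 + 1756 + 2496 + 2165 + 2386 + 3376 = 20841
Sum over 4–11: 267 + 3936 + 1756 + 2496 + 2165 + 2386 + 3376 + 1750 = 18132
CMA at t=7 = (20841 + 18132) / (2·8) = 38973 / 16 = 2435.81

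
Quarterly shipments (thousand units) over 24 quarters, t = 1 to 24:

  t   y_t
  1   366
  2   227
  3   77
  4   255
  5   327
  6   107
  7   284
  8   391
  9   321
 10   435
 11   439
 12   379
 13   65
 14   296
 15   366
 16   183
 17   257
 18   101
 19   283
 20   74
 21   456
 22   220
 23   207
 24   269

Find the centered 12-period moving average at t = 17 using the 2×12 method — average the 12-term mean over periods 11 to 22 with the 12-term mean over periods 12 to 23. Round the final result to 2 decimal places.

Sum over 11–22: 439 + 379 + 65 + 296 + 366 + 183 + 257 + 101 + 283 + 74 + 456 + 220 = 3119
Sum over 12–23: 379 + 65 + 296 + 366 + 183 + 257 + 101 + 283 + 74 + 456 + 220 + 207 = 2887
CMA at t=17 = (3119 + 2887) / (2·12) = 6006 / 24 = 250.25

250.25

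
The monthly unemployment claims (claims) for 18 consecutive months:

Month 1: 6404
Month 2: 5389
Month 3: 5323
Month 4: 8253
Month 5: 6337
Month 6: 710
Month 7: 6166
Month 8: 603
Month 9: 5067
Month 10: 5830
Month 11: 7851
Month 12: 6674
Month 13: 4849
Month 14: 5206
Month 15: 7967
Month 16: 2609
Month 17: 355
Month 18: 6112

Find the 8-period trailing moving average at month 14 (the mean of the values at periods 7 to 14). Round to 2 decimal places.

Sum of periods 7–14: 6166 + 603 + 5067 + 5830 + 7851 + 6674 + 4849 + 5206 = 42246
Divide by 8: 42246 / 8 = 5280.75

5280.75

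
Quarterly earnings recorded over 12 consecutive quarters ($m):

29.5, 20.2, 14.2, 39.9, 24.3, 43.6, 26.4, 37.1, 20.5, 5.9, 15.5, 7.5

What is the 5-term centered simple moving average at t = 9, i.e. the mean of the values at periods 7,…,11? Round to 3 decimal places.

21.080

Sum of periods 7–11: 26.4 + 37.1 + 20.5 + 5.9 + 15.5 = 105.4
Divide by 5: 105.4 / 5 = 21.080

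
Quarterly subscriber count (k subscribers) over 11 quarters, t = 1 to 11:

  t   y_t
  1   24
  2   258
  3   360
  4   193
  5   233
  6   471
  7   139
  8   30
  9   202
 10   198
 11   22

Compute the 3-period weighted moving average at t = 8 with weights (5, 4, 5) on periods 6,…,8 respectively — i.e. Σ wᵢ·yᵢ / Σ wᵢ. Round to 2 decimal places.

Weighted sum: 5·471 + 4·139 + 5·30 = 2355 + 556 + 150 = 3061
Weight total: 5 + 4 + 5 = 14
WMA = 3061 / 14 = 218.64

218.64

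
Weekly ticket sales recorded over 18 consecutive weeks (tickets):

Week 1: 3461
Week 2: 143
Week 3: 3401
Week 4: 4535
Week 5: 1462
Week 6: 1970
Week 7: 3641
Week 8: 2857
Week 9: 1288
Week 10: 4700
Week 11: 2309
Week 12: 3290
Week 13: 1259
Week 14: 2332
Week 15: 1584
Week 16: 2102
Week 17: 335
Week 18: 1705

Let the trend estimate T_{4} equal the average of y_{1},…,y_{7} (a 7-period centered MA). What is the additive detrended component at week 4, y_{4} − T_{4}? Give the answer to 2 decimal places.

Trend T_4 = (3461 + 143 + 3401 + 4535 + 1462 + 1970 + 3641) / 7 = 18613/7 = 2659.0000
Detrended value: 4535 − 2659.0000 = 1876.00

1876.00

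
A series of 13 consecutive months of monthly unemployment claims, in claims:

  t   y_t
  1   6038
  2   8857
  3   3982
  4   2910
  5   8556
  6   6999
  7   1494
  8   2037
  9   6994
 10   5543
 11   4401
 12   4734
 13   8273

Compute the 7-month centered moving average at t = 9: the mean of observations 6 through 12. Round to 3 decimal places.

4600.286

Sum of periods 6–12: 6999 + 1494 + 2037 + 6994 + 5543 + 4401 + 4734 = 32202
Divide by 7: 32202 / 7 = 4600.286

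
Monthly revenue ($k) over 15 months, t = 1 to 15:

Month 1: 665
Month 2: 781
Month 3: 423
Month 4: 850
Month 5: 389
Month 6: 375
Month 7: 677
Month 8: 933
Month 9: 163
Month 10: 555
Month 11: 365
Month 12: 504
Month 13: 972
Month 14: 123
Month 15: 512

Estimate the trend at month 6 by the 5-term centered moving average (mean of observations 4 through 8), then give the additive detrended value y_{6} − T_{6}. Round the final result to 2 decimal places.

Trend T_6 = (850 + 389 + 375 + 677 + 933) / 5 = 3224/5 = 644.8000
Detrended value: 375 − 644.8000 = -269.80

-269.80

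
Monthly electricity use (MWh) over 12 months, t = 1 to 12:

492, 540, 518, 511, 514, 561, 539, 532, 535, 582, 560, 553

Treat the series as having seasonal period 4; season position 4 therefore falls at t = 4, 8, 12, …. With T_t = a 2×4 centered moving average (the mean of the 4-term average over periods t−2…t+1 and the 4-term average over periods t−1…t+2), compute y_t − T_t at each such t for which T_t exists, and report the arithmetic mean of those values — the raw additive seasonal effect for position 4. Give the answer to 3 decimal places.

Season position 4 occurs at t = 4, 8 (where T_t is defined).
t=4: T_4 = 523.37500; y_4 − T_4 = 511 − 523.37500 = -12.37500
t=8: T_8 = 544.37500; y_8 − T_8 = 532 − 544.37500 = -12.37500
Mean deviation: (-12.37500 + -12.37500) / 2 = -12.375

-12.375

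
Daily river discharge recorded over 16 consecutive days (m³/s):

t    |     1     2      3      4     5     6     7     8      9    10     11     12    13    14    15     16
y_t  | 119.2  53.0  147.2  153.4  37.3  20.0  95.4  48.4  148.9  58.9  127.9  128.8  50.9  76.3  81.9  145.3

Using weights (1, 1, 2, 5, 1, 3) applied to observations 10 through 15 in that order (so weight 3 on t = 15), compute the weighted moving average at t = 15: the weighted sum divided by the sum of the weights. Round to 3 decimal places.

Weighted sum: 1·58.9 + 1·127.9 + 2·128.8 + 5·50.9 + 1·76.3 + 3·81.9 = 58.9 + 127.9 + 257.6 + 254.5 + 76.3 + 245.7 = 1020.9
Weight total: 1 + 1 + 2 + 5 + 1 + 3 = 13
WMA = 1020.9 / 13 = 78.531

78.531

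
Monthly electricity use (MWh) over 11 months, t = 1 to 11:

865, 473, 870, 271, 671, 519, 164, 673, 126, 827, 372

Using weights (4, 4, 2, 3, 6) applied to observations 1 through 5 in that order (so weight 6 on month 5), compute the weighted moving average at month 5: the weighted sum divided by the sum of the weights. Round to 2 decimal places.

627.95

Weighted sum: 4·865 + 4·473 + 2·870 + 3·271 + 6·671 = 3460 + 1892 + 1740 + 813 + 4026 = 11931
Weight total: 4 + 4 + 2 + 3 + 6 = 19
WMA = 11931 / 19 = 627.95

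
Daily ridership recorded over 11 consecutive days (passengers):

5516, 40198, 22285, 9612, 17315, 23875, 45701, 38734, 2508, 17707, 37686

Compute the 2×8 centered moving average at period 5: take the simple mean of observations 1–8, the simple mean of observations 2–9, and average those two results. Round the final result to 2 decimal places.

25216.50

Sum over 1–8: 5516 + 40198 + 22285 + 9612 + 17315 + 23875 + 45701 + 38734 = 203236
Sum over 2–9: 40198 + 22285 + 9612 + 17315 + 23875 + 45701 + 38734 + 2508 = 200228
CMA at t=5 = (203236 + 200228) / (2·8) = 403464 / 16 = 25216.50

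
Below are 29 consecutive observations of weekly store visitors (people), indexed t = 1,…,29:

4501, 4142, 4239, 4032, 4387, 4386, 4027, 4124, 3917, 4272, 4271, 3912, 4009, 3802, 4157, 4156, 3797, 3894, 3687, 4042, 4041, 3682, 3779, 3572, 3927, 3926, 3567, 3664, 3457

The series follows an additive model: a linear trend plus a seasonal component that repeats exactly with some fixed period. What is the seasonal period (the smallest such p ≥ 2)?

5

First differences y_{t+1} − y_t: -359, 97, -207, 355, -1, -359, 97, -207, 355, -1, -359, 97, …
The difference pattern repeats every 5 terms and not for any smaller step, so p = 5.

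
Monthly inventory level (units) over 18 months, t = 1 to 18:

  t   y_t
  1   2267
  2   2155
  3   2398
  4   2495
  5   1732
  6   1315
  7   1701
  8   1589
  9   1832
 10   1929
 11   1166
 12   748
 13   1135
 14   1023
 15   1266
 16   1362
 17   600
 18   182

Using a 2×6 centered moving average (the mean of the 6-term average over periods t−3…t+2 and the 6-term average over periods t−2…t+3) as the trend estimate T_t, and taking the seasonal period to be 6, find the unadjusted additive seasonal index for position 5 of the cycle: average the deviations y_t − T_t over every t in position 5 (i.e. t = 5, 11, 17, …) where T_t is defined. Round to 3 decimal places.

-186.750

Season position 5 occurs at t = 5, 11 (where T_t is defined).
t=5: T_5 = 1918.83333; y_5 − T_5 = 1732 − 1918.83333 = -186.83333
t=11: T_11 = 1352.66667; y_11 − T_11 = 1166 − 1352.66667 = -186.66667
Mean deviation: (-186.83333 + -186.66667) / 2 = -186.750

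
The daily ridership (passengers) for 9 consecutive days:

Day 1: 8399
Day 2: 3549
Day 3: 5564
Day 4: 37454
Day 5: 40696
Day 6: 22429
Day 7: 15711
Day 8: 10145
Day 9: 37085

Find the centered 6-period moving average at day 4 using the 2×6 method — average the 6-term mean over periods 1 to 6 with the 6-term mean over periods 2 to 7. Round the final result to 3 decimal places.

Sum over 1–6: 8399 + 3549 + 5564 + 37454 + 40696 + 22429 = 118091
Sum over 2–7: 3549 + 5564 + 37454 + 40696 + 22429 + 15711 = 125403
CMA at t=4 = (118091 + 125403) / (2·6) = 243494 / 12 = 20291.167

20291.167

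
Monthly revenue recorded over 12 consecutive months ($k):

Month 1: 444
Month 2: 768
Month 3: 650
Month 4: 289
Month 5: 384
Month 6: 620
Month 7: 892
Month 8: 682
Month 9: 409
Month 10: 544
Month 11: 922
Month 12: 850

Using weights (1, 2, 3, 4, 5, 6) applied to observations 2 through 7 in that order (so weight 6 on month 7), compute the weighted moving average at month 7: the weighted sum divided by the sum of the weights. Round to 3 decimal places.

Weighted sum: 1·768 + 2·650 + 3·289 + 4·384 + 5·620 + 6·892 = 768 + 1300 + 867 + 1536 + 3100 + 5352 = 12923
Weight total: 1 + 2 + 3 + 4 + 5 + 6 = 21
WMA = 12923 / 21 = 615.381

615.381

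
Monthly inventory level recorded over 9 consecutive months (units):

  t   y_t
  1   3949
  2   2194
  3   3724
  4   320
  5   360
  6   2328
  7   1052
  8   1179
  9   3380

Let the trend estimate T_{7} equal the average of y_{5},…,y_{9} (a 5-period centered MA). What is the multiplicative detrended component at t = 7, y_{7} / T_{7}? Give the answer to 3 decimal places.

0.634

Trend T_7 = (360 + 2328 + 1052 + 1179 + 3380) / 5 = 8299/5 = 1659.80000
Ratio to trend: 1052 / 1659.80000 = 0.634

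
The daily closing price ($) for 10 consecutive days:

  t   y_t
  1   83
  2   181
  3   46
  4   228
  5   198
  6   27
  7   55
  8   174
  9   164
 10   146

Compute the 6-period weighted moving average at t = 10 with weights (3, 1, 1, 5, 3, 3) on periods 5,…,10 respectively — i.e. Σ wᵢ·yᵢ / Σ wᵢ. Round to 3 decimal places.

154.750

Weighted sum: 3·198 + 1·27 + 1·55 + 5·174 + 3·164 + 3·146 = 594 + 27 + 55 + 870 + 492 + 438 = 2476
Weight total: 3 + 1 + 1 + 5 + 3 + 3 = 16
WMA = 2476 / 16 = 154.750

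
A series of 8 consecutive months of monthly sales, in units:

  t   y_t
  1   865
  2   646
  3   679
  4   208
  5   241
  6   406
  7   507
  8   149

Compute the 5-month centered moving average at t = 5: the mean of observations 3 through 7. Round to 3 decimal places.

Sum of periods 3–7: 679 + 208 + 241 + 406 + 507 = 2041
Divide by 5: 2041 / 5 = 408.200

408.200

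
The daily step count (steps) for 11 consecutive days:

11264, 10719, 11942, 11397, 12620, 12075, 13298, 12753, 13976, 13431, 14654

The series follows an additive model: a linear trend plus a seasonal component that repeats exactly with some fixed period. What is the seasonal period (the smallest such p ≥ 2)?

First differences y_{t+1} − y_t: -545, 1223, -545, 1223, -545, 1223, …
The difference pattern repeats every 2 terms and not for any smaller step, so p = 2.

2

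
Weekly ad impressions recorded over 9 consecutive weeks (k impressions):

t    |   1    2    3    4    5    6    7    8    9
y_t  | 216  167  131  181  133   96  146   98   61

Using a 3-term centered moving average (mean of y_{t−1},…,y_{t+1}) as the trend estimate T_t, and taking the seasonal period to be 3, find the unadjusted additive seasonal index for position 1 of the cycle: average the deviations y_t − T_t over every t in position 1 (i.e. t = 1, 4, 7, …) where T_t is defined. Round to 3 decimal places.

32.667

Season position 1 occurs at t = 4, 7 (where T_t is defined).
t=4: T_4 = 148.33333; y_4 − T_4 = 181 − 148.33333 = 32.66667
t=7: T_7 = 113.33333; y_7 − T_7 = 146 − 113.33333 = 32.66667
Mean deviation: (32.66667 + 32.66667) / 2 = 32.667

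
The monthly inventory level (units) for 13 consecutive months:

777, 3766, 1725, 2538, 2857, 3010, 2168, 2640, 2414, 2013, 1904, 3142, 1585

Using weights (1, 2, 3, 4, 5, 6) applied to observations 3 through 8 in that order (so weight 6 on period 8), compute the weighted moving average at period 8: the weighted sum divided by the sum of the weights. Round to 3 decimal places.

2575.810

Weighted sum: 1·1725 + 2·2538 + 3·2857 + 4·3010 + 5·2168 + 6·2640 = 1725 + 5076 + 8571 + 12040 + 10840 + 15840 = 54092
Weight total: 1 + 2 + 3 + 4 + 5 + 6 = 21
WMA = 54092 / 21 = 2575.810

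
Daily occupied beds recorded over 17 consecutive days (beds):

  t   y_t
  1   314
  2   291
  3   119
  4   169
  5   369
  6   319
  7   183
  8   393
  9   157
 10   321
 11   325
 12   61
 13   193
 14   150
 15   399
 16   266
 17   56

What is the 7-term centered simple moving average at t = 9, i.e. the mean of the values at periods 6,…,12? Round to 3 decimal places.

Sum of periods 6–12: 319 + 183 + 393 + 157 + 321 + 325 + 61 = 1759
Divide by 7: 1759 / 7 = 251.286

251.286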